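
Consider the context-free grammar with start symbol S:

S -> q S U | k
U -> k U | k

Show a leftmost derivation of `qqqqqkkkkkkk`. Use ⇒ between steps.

S⇒qSU⇒qqSUU⇒qqqSUUU⇒qqqqSUUUU⇒qqqqqSUUUUU⇒qqqqqkUUUUU⇒qqqqqkkUUUUU⇒qqqqqkkkUUUU⇒qqqqqkkkkUUU⇒qqqqqkkkkkUU⇒qqqqqkkkkkkU⇒qqqqqkkkkkkk

S ⇒ qSU   [S -> q S U]
qSU ⇒ qqSUU   [S -> q S U]
qqSUU ⇒ qqqSUUU   [S -> q S U]
qqqSUUU ⇒ qqqqSUUUU   [S -> q S U]
qqqqSUUUU ⇒ qqqqqSUUUUU   [S -> q S U]
qqqqqSUUUUU ⇒ qqqqqkUUUUU   [S -> k]
qqqqqkUUUUU ⇒ qqqqqkkUUUUU   [U -> k U]
qqqqqkkUUUUU ⇒ qqqqqkkkUUUU   [U -> k]
qqqqqkkkUUUU ⇒ qqqqqkkkkUUU   [U -> k]
qqqqqkkkkUUU ⇒ qqqqqkkkkkUU   [U -> k]
qqqqqkkkkkUU ⇒ qqqqqkkkkkkU   [U -> k]
qqqqqkkkkkkU ⇒ qqqqqkkkkkkk   [U -> k]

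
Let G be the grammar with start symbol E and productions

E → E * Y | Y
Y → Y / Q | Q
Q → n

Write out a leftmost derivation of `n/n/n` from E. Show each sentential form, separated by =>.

E => Y => Y/Q => Y/Q/Q => Q/Q/Q => n/Q/Q => n/n/Q => n/n/n

E => Y   [E → Y]
Y => Y/Q   [Y → Y / Q]
Y/Q => Y/Q/Q   [Y → Y / Q]
Y/Q/Q => Q/Q/Q   [Y → Q]
Q/Q/Q => n/Q/Q   [Q → n]
n/Q/Q => n/n/Q   [Q → n]
n/n/Q => n/n/n   [Q → n]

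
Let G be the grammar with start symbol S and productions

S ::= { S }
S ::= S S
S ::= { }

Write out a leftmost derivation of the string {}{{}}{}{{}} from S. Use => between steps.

S => SS => SSS => {}SS => {}SSS => {}{S}SS => {}{{}}SS => {}{{}}{}S => {}{{}}{}{S} => {}{{}}{}{{}}

S => SS   [S ::= S S]
SS => SSS   [S ::= S S]
SSS => {}SS   [S ::= { }]
{}SS => {}SSS   [S ::= S S]
{}SSS => {}{S}SS   [S ::= { S }]
{}{S}SS => {}{{}}SS   [S ::= { }]
{}{{}}SS => {}{{}}{}S   [S ::= { }]
{}{{}}{}S => {}{{}}{}{S}   [S ::= { S }]
{}{{}}{}{S} => {}{{}}{}{{}}   [S ::= { }]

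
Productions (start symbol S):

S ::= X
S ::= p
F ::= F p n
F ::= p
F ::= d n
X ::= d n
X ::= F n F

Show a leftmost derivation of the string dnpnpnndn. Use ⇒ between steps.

S ⇒ X ⇒ FnF ⇒ FpnnF ⇒ FpnpnnF ⇒ dnpnpnnF ⇒ dnpnpnndn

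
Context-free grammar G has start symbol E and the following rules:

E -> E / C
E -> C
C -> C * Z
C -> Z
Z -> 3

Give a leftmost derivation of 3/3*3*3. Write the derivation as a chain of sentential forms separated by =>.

E => E/C   [E -> E / C]
E/C => C/C   [E -> C]
C/C => Z/C   [C -> Z]
Z/C => 3/C   [Z -> 3]
3/C => 3/C*Z   [C -> C * Z]
3/C*Z => 3/C*Z*Z   [C -> C * Z]
3/C*Z*Z => 3/Z*Z*Z   [C -> Z]
3/Z*Z*Z => 3/3*Z*Z   [Z -> 3]
3/3*Z*Z => 3/3*3*Z   [Z -> 3]
3/3*3*Z => 3/3*3*3   [Z -> 3]

E => E/C => C/C => Z/C => 3/C => 3/C*Z => 3/C*Z*Z => 3/Z*Z*Z => 3/3*Z*Z => 3/3*3*Z => 3/3*3*3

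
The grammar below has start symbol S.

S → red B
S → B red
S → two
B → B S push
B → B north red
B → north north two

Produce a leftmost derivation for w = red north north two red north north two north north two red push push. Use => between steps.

S => red B   [S → red B]
red B => red B S push   [B → B S push]
red B S push => red north north two S push   [B → north north two]
red north north two S push => red north north two red B push   [S → red B]
red north north two red B push => red north north two red B S push push   [B → B S push]
red north north two red B S push push => red north north two red north north two S push push   [B → north north two]
red north north two red north north two S push push => red north north two red north north two B red push push   [S → B red]
red north north two red north north two B red push push => red north north two red north north two north north two red push push   [B → north north two]

S => red B => red B S push => red north north two S push => red north north two red B push => red north north two red B S push push => red north north two red north north two S push push => red north north two red north north two B red push push => red north north two red north north two north north two red push push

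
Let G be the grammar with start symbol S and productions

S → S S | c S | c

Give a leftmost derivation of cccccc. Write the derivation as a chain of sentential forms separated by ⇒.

S ⇒ SS ⇒ cSS ⇒ cSSS ⇒ cSSSS ⇒ ccSSSS ⇒ cccSSS ⇒ ccccSS ⇒ cccccS ⇒ cccccc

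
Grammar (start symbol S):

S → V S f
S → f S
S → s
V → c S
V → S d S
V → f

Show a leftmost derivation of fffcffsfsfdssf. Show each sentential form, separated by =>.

S => fS   [S → f S]
fS => fVSf   [S → V S f]
fVSf => fSdSSf   [V → S d S]
fSdSSf => ffSdSSf   [S → f S]
ffSdSSf => fffSdSSf   [S → f S]
fffSdSSf => fffVSfdSSf   [S → V S f]
fffVSfdSSf => fffcSSfdSSf   [V → c S]
fffcSSfdSSf => fffcfSSfdSSf   [S → f S]
fffcfSSfdSSf => fffcfVSfSfdSSf   [S → V S f]
fffcfVSfSfdSSf => fffcffSfSfdSSf   [V → f]
fffcffSfSfdSSf => fffcffsfSfdSSf   [S → s]
fffcffsfSfdSSf => fffcffsfsfdSSf   [S → s]
fffcffsfsfdSSf => fffcffsfsfdsSf   [S → s]
fffcffsfsfdsSf => fffcffsfsfdssf   [S → s]

S => fS => fVSf => fSdSSf => ffSdSSf => fffSdSSf => fffVSfdSSf => fffcSSfdSSf => fffcfSSfdSSf => fffcfVSfSfdSSf => fffcffSfSfdSSf => fffcffsfSfdSSf => fffcffsfsfdSSf => fffcffsfsfdsSf => fffcffsfsfdssf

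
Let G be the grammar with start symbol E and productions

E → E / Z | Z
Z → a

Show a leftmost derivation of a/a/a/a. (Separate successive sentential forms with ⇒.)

E⇒E/Z⇒E/Z/Z⇒E/Z/Z/Z⇒Z/Z/Z/Z⇒a/Z/Z/Z⇒a/a/Z/Z⇒a/a/a/Z⇒a/a/a/a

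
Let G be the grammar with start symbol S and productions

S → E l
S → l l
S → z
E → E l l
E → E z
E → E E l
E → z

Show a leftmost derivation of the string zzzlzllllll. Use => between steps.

S=>El=>Elll=>Elllll=>EEllllll=>EElEllllll=>EzElEllllll=>zzElEllllll=>zzzlEllllll=>zzzlzllllll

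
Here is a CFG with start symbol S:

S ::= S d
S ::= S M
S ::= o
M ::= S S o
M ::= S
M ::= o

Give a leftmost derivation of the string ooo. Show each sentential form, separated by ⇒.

S ⇒ SM ⇒ oM ⇒ oS ⇒ oSM ⇒ ooM ⇒ ooo

S ⇒ SM   [S ::= S M]
SM ⇒ oM   [S ::= o]
oM ⇒ oS   [M ::= S]
oS ⇒ oSM   [S ::= S M]
oSM ⇒ ooM   [S ::= o]
ooM ⇒ ooo   [M ::= o]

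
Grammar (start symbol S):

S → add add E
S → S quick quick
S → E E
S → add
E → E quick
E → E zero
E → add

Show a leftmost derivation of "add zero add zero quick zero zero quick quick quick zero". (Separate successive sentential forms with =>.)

S => E E => E zero E => add zero E => add zero E zero => add zero E quick zero => add zero E quick quick zero => add zero E quick quick quick zero => add zero E zero quick quick quick zero => add zero E zero zero quick quick quick zero => add zero E quick zero zero quick quick quick zero => add zero E zero quick zero zero quick quick quick zero => add zero add zero quick zero zero quick quick quick zero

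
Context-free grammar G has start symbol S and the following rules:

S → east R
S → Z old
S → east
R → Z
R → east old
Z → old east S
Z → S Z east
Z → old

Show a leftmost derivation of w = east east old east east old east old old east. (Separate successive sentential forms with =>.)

S => east R => east Z => east S Z east => east east R Z east => east east Z Z east => east east old east S Z east => east east old east east Z east => east east old east east old east S east => east east old east east old east Z old east => east east old east east old east old old east

S => east R   [S → east R]
east R => east Z   [R → Z]
east Z => east S Z east   [Z → S Z east]
east S Z east => east east R Z east   [S → east R]
east east R Z east => east east Z Z east   [R → Z]
east east Z Z east => east east old east S Z east   [Z → old east S]
east east old east S Z east => east east old east east Z east   [S → east]
east east old east east Z east => east east old east east old east S east   [Z → old east S]
east east old east east old east S east => east east old east east old east Z old east   [S → Z old]
east east old east east old east Z old east => east east old east east old east old old east   [Z → old]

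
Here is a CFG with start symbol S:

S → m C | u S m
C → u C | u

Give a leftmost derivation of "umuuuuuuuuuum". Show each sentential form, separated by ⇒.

S⇒uSm⇒umCm⇒umuCm⇒umuuCm⇒umuuuCm⇒umuuuuCm⇒umuuuuuCm⇒umuuuuuuCm⇒umuuuuuuuCm⇒umuuuuuuuuCm⇒umuuuuuuuuuCm⇒umuuuuuuuuuum

S ⇒ uSm   [S → u S m]
uSm ⇒ umCm   [S → m C]
umCm ⇒ umuCm   [C → u C]
umuCm ⇒ umuuCm   [C → u C]
umuuCm ⇒ umuuuCm   [C → u C]
umuuuCm ⇒ umuuuuCm   [C → u C]
umuuuuCm ⇒ umuuuuuCm   [C → u C]
umuuuuuCm ⇒ umuuuuuuCm   [C → u C]
umuuuuuuCm ⇒ umuuuuuuuCm   [C → u C]
umuuuuuuuCm ⇒ umuuuuuuuuCm   [C → u C]
umuuuuuuuuCm ⇒ umuuuuuuuuuCm   [C → u C]
umuuuuuuuuuCm ⇒ umuuuuuuuuuum   [C → u]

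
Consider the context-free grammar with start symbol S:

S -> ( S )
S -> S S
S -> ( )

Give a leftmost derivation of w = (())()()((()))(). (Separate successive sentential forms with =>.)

S => SS   [S -> S S]
SS => SSS   [S -> S S]
SSS => SSSS   [S -> S S]
SSSS => (S)SSS   [S -> ( S )]
(S)SSS => (())SSS   [S -> ( )]
(())SSS => (())()SS   [S -> ( )]
(())()SS => (())()()S   [S -> ( )]
(())()()S => (())()()SS   [S -> S S]
(())()()SS => (())()()(S)S   [S -> ( S )]
(())()()(S)S => (())()()((S))S   [S -> ( S )]
(())()()((S))S => (())()()((()))S   [S -> ( )]
(())()()((()))S => (())()()((()))()   [S -> ( )]

S => SS => SSS => SSSS => (S)SSS => (())SSS => (())()SS => (())()()S => (())()()SS => (())()()(S)S => (())()()((S))S => (())()()((()))S => (())()()((()))()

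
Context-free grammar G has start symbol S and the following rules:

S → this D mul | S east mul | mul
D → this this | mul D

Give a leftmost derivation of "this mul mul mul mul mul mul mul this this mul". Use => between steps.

S => this D mul   [S → this D mul]
this D mul => this mul D mul   [D → mul D]
this mul D mul => this mul mul D mul   [D → mul D]
this mul mul D mul => this mul mul mul D mul   [D → mul D]
this mul mul mul D mul => this mul mul mul mul D mul   [D → mul D]
this mul mul mul mul D mul => this mul mul mul mul mul D mul   [D → mul D]
this mul mul mul mul mul D mul => this mul mul mul mul mul mul D mul   [D → mul D]
this mul mul mul mul mul mul D mul => this mul mul mul mul mul mul mul D mul   [D → mul D]
this mul mul mul mul mul mul mul D mul => this mul mul mul mul mul mul mul this this mul   [D → this this]

S => this D mul => this mul D mul => this mul mul D mul => this mul mul mul D mul => this mul mul mul mul D mul => this mul mul mul mul mul D mul => this mul mul mul mul mul mul D mul => this mul mul mul mul mul mul mul D mul => this mul mul mul mul mul mul mul this this mul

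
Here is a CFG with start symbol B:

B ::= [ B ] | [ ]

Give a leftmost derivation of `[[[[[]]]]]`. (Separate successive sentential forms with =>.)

B => [B]   [B ::= [ B ]]
[B] => [[B]]   [B ::= [ B ]]
[[B]] => [[[B]]]   [B ::= [ B ]]
[[[B]]] => [[[[B]]]]   [B ::= [ B ]]
[[[[B]]]] => [[[[[]]]]]   [B ::= [ ]]

B => [B] => [[B]] => [[[B]]] => [[[[B]]]] => [[[[[]]]]]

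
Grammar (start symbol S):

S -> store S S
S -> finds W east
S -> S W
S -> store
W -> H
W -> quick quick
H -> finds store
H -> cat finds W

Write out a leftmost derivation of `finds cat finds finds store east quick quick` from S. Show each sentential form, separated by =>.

S => S W   [S -> S W]
S W => finds W east W   [S -> finds W east]
finds W east W => finds H east W   [W -> H]
finds H east W => finds cat finds W east W   [H -> cat finds W]
finds cat finds W east W => finds cat finds H east W   [W -> H]
finds cat finds H east W => finds cat finds finds store east W   [H -> finds store]
finds cat finds finds store east W => finds cat finds finds store east quick quick   [W -> quick quick]

S => S W => finds W east W => finds H east W => finds cat finds W east W => finds cat finds H east W => finds cat finds finds store east W => finds cat finds finds store east quick quick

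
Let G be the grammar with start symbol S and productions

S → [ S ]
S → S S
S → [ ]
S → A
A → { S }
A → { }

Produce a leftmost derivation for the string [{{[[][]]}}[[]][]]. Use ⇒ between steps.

S ⇒ [S]   [S → [ S ]]
[S] ⇒ [SS]   [S → S S]
[SS] ⇒ [SSS]   [S → S S]
[SSS] ⇒ [ASS]   [S → A]
[ASS] ⇒ [{S}SS]   [A → { S }]
[{S}SS] ⇒ [{A}SS]   [S → A]
[{A}SS] ⇒ [{{S}}SS]   [A → { S }]
[{{S}}SS] ⇒ [{{[S]}}SS]   [S → [ S ]]
[{{[S]}}SS] ⇒ [{{[SS]}}SS]   [S → S S]
[{{[SS]}}SS] ⇒ [{{[[]S]}}SS]   [S → [ ]]
[{{[[]S]}}SS] ⇒ [{{[[][]]}}SS]   [S → [ ]]
[{{[[][]]}}SS] ⇒ [{{[[][]]}}[S]S]   [S → [ S ]]
[{{[[][]]}}[S]S] ⇒ [{{[[][]]}}[[]]S]   [S → [ ]]
[{{[[][]]}}[[]]S] ⇒ [{{[[][]]}}[[]][]]   [S → [ ]]

S ⇒ [S] ⇒ [SS] ⇒ [SSS] ⇒ [ASS] ⇒ [{S}SS] ⇒ [{A}SS] ⇒ [{{S}}SS] ⇒ [{{[S]}}SS] ⇒ [{{[SS]}}SS] ⇒ [{{[[]S]}}SS] ⇒ [{{[[][]]}}SS] ⇒ [{{[[][]]}}[S]S] ⇒ [{{[[][]]}}[[]]S] ⇒ [{{[[][]]}}[[]][]]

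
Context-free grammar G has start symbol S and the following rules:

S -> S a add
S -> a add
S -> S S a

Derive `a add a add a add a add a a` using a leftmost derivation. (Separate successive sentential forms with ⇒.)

S ⇒ S S a ⇒ a add S a ⇒ a add S S a a ⇒ a add a add S a a ⇒ a add a add S a add a a ⇒ a add a add a add a add a a

S ⇒ S S a   [S -> S S a]
S S a ⇒ a add S a   [S -> a add]
a add S a ⇒ a add S S a a   [S -> S S a]
a add S S a a ⇒ a add a add S a a   [S -> a add]
a add a add S a a ⇒ a add a add S a add a a   [S -> S a add]
a add a add S a add a a ⇒ a add a add a add a add a a   [S -> a add]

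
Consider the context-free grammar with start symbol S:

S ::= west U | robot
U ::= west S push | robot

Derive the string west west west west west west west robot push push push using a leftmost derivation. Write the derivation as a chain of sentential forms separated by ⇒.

S ⇒ west U   [S ::= west U]
west U ⇒ west west S push   [U ::= west S push]
west west S push ⇒ west west west U push   [S ::= west U]
west west west U push ⇒ west west west west S push push   [U ::= west S push]
west west west west S push push ⇒ west west west west west U push push   [S ::= west U]
west west west west west U push push ⇒ west west west west west west S push push push   [U ::= west S push]
west west west west west west S push push push ⇒ west west west west west west west U push push push   [S ::= west U]
west west west west west west west U push push push ⇒ west west west west west west west robot push push push   [U ::= robot]

S ⇒ west U ⇒ west west S push ⇒ west west west U push ⇒ west west west west S push push ⇒ west west west west west U push push ⇒ west west west west west west S push push push ⇒ west west west west west west west U push push push ⇒ west west west west west west west robot push push push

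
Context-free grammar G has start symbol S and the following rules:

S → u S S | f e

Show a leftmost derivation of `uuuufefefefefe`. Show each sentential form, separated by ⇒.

S ⇒ uSS   [S → u S S]
uSS ⇒ uuSSS   [S → u S S]
uuSSS ⇒ uuuSSSS   [S → u S S]
uuuSSSS ⇒ uuuuSSSSS   [S → u S S]
uuuuSSSSS ⇒ uuuufeSSSS   [S → f e]
uuuufeSSSS ⇒ uuuufefeSSS   [S → f e]
uuuufefeSSS ⇒ uuuufefefeSS   [S → f e]
uuuufefefeSS ⇒ uuuufefefefeS   [S → f e]
uuuufefefefeS ⇒ uuuufefefefefe   [S → f e]

S ⇒ uSS ⇒ uuSSS ⇒ uuuSSSS ⇒ uuuuSSSSS ⇒ uuuufeSSSS ⇒ uuuufefeSSS ⇒ uuuufefefeSS ⇒ uuuufefefefeS ⇒ uuuufefefefefe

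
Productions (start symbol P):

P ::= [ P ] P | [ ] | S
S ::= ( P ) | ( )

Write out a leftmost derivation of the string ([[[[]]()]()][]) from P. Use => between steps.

P => S   [P ::= S]
S => (P)   [S ::= ( P )]
(P) => ([P]P)   [P ::= [ P ] P]
([P]P) => ([[P]P]P)   [P ::= [ P ] P]
([[P]P]P) => ([[[P]P]P]P)   [P ::= [ P ] P]
([[[P]P]P]P) => ([[[[]]P]P]P)   [P ::= [ ]]
([[[[]]P]P]P) => ([[[[]]S]P]P)   [P ::= S]
([[[[]]S]P]P) => ([[[[]]()]P]P)   [S ::= ( )]
([[[[]]()]P]P) => ([[[[]]()]S]P)   [P ::= S]
([[[[]]()]S]P) => ([[[[]]()]()]P)   [S ::= ( )]
([[[[]]()]()]P) => ([[[[]]()]()][])   [P ::= [ ]]

P => S => (P) => ([P]P) => ([[P]P]P) => ([[[P]P]P]P) => ([[[[]]P]P]P) => ([[[[]]S]P]P) => ([[[[]]()]P]P) => ([[[[]]()]S]P) => ([[[[]]()]()]P) => ([[[[]]()]()][])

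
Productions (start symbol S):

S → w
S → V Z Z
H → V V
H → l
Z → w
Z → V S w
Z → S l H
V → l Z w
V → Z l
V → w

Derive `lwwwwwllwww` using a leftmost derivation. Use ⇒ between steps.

S ⇒ VZZ   [S → V Z Z]
VZZ ⇒ lZwZZ   [V → l Z w]
lZwZZ ⇒ lSlHwZZ   [Z → S l H]
lSlHwZZ ⇒ lVZZlHwZZ   [S → V Z Z]
lVZZlHwZZ ⇒ lwZZlHwZZ   [V → w]
lwZZlHwZZ ⇒ lwVSwZlHwZZ   [Z → V S w]
lwVSwZlHwZZ ⇒ lwwSwZlHwZZ   [V → w]
lwwSwZlHwZZ ⇒ lwwwwZlHwZZ   [S → w]
lwwwwZlHwZZ ⇒ lwwwwwlHwZZ   [Z → w]
lwwwwwlHwZZ ⇒ lwwwwwllwZZ   [H → l]
lwwwwwllwZZ ⇒ lwwwwwllwwZ   [Z → w]
lwwwwwllwwZ ⇒ lwwwwwllwww   [Z → w]

S ⇒ VZZ ⇒ lZwZZ ⇒ lSlHwZZ ⇒ lVZZlHwZZ ⇒ lwZZlHwZZ ⇒ lwVSwZlHwZZ ⇒ lwwSwZlHwZZ ⇒ lwwwwZlHwZZ ⇒ lwwwwwlHwZZ ⇒ lwwwwwllwZZ ⇒ lwwwwwllwwZ ⇒ lwwwwwllwww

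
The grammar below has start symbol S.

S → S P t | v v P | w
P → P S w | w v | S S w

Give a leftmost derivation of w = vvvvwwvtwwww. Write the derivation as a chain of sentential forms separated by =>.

S => vvP => vvSSw => vvvvPSw => vvvvSSwSw => vvvvSPtSwSw => vvvvwPtSwSw => vvvvwwvtSwSw => vvvvwwvtwwSw => vvvvwwvtwwww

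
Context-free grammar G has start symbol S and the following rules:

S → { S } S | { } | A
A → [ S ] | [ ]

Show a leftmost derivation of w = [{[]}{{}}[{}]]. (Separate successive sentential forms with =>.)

S => A => [S] => [{S}S] => [{A}S] => [{[]}S] => [{[]}{S}S] => [{[]}{{}}S] => [{[]}{{}}A] => [{[]}{{}}[S]] => [{[]}{{}}[{}]]

S => A   [S → A]
A => [S]   [A → [ S ]]
[S] => [{S}S]   [S → { S } S]
[{S}S] => [{A}S]   [S → A]
[{A}S] => [{[]}S]   [A → [ ]]
[{[]}S] => [{[]}{S}S]   [S → { S } S]
[{[]}{S}S] => [{[]}{{}}S]   [S → { }]
[{[]}{{}}S] => [{[]}{{}}A]   [S → A]
[{[]}{{}}A] => [{[]}{{}}[S]]   [A → [ S ]]
[{[]}{{}}[S]] => [{[]}{{}}[{}]]   [S → { }]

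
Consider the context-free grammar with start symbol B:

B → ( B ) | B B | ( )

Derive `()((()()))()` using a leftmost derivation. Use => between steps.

B => BB   [B → B B]
BB => ()B   [B → ( )]
()B => ()BB   [B → B B]
()BB => ()(B)B   [B → ( B )]
()(B)B => ()((B))B   [B → ( B )]
()((B))B => ()((BB))B   [B → B B]
()((BB))B => ()((()B))B   [B → ( )]
()((()B))B => ()((()()))B   [B → ( )]
()((()()))B => ()((()()))()   [B → ( )]

B => BB => ()B => ()BB => ()(B)B => ()((B))B => ()((BB))B => ()((()B))B => ()((()()))B => ()((()()))()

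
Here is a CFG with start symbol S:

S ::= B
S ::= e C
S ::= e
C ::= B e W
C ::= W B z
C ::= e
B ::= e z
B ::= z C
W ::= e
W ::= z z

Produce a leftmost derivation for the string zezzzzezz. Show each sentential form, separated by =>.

S=>B=>zC=>zWBz=>zeBz=>zezCz=>zezWBzz=>zezzzBzz=>zezzzzCzz=>zezzzzezz

S => B   [S ::= B]
B => zC   [B ::= z C]
zC => zWBz   [C ::= W B z]
zWBz => zeBz   [W ::= e]
zeBz => zezCz   [B ::= z C]
zezCz => zezWBzz   [C ::= W B z]
zezWBzz => zezzzBzz   [W ::= z z]
zezzzBzz => zezzzzCzz   [B ::= z C]
zezzzzCzz => zezzzzezz   [C ::= e]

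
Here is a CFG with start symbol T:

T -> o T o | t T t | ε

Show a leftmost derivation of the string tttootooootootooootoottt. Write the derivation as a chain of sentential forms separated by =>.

T => tTt   [T -> t T t]
tTt => ttTtt   [T -> t T t]
ttTtt => tttTttt   [T -> t T t]
tttTttt => tttoTottt   [T -> o T o]
tttoTottt => tttooToottt   [T -> o T o]
tttooToottt => tttootTtoottt   [T -> t T t]
tttootTtoottt => tttootoTotoottt   [T -> o T o]
tttootoTotoottt => tttootooTootoottt   [T -> o T o]
tttootooTootoottt => tttootoooToootoottt   [T -> o T o]
tttootoooToootoottt => tttootooooTooootoottt   [T -> o T o]
tttootooooTooootoottt => tttootooootTtooootoottt   [T -> t T t]
tttootooootTtooootoottt => tttootooootoTotooootoottt   [T -> o T o]
tttootooootoTotooootoottt => tttootooootootooootoottt   [T -> ε]

T => tTt => ttTtt => tttTttt => tttoTottt => tttooToottt => tttootTtoottt => tttootoTotoottt => tttootooTootoottt => tttootoooToootoottt => tttootooooTooootoottt => tttootooootTtooootoottt => tttootooootoTotooootoottt => tttootooootootooootoottt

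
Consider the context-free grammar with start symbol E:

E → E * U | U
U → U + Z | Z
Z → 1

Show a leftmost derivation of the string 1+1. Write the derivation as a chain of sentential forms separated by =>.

E => U   [E → U]
U => U+Z   [U → U + Z]
U+Z => Z+Z   [U → Z]
Z+Z => 1+Z   [Z → 1]
1+Z => 1+1   [Z → 1]

E=>U=>U+Z=>Z+Z=>1+Z=>1+1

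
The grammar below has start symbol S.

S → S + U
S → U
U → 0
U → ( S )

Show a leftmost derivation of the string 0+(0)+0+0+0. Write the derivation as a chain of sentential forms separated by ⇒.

S ⇒ S+U   [S → S + U]
S+U ⇒ S+U+U   [S → S + U]
S+U+U ⇒ S+U+U+U   [S → S + U]
S+U+U+U ⇒ S+U+U+U+U   [S → S + U]
S+U+U+U+U ⇒ U+U+U+U+U   [S → U]
U+U+U+U+U ⇒ 0+U+U+U+U   [U → 0]
0+U+U+U+U ⇒ 0+(S)+U+U+U   [U → ( S )]
0+(S)+U+U+U ⇒ 0+(U)+U+U+U   [S → U]
0+(U)+U+U+U ⇒ 0+(0)+U+U+U   [U → 0]
0+(0)+U+U+U ⇒ 0+(0)+0+U+U   [U → 0]
0+(0)+0+U+U ⇒ 0+(0)+0+0+U   [U → 0]
0+(0)+0+0+U ⇒ 0+(0)+0+0+0   [U → 0]

S ⇒ S+U ⇒ S+U+U ⇒ S+U+U+U ⇒ S+U+U+U+U ⇒ U+U+U+U+U ⇒ 0+U+U+U+U ⇒ 0+(S)+U+U+U ⇒ 0+(U)+U+U+U ⇒ 0+(0)+U+U+U ⇒ 0+(0)+0+U+U ⇒ 0+(0)+0+0+U ⇒ 0+(0)+0+0+0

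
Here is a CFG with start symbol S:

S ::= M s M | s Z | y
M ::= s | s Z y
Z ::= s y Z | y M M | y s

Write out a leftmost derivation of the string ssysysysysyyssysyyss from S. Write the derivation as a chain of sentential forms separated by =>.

S=>MsM=>sZysM=>ssyZysM=>ssysyZysM=>ssysysyZysM=>ssysysysyZysM=>ssysysysysyZysM=>ssysysysysyyMMysM=>ssysysysysyysMysM=>ssysysysysyyssZyysM=>ssysysysysyyssysyysM=>ssysysysysyyssysyyss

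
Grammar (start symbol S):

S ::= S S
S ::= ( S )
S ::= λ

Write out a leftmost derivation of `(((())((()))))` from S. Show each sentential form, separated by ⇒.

S ⇒ (S)   [S ::= ( S )]
(S) ⇒ ((S))   [S ::= ( S )]
((S)) ⇒ ((SS))   [S ::= S S]
((SS)) ⇒ (((S)S))   [S ::= ( S )]
(((S)S)) ⇒ ((((S))S))   [S ::= ( S )]
((((S))S)) ⇒ (((())S))   [S ::= λ]
(((())S)) ⇒ (((())(S)))   [S ::= ( S )]
(((())(S))) ⇒ (((())((S))))   [S ::= ( S )]
(((())((S)))) ⇒ (((())((SS))))   [S ::= S S]
(((())((SS)))) ⇒ (((())(((S)S))))   [S ::= ( S )]
(((())(((S)S)))) ⇒ (((())((()S))))   [S ::= λ]
(((())((()S)))) ⇒ (((())((()))))   [S ::= λ]

S ⇒ (S) ⇒ ((S)) ⇒ ((SS)) ⇒ (((S)S)) ⇒ ((((S))S)) ⇒ (((())S)) ⇒ (((())(S))) ⇒ (((())((S)))) ⇒ (((())((SS)))) ⇒ (((())(((S)S)))) ⇒ (((())((()S)))) ⇒ (((())((()))))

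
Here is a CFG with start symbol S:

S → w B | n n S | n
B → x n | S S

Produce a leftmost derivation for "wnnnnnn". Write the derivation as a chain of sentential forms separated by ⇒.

S ⇒ wB   [S → w B]
wB ⇒ wSS   [B → S S]
wSS ⇒ wnnSS   [S → n n S]
wnnSS ⇒ wnnnS   [S → n]
wnnnS ⇒ wnnnnnS   [S → n n S]
wnnnnnS ⇒ wnnnnnn   [S → n]

S ⇒ wB ⇒ wSS ⇒ wnnSS ⇒ wnnnS ⇒ wnnnnnS ⇒ wnnnnnn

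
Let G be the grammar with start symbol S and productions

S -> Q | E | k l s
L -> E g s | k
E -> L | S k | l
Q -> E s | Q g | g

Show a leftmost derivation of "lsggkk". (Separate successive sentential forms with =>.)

S => E   [S -> E]
E => Sk   [E -> S k]
Sk => Ek   [S -> E]
Ek => Skk   [E -> S k]
Skk => Qkk   [S -> Q]
Qkk => Qgkk   [Q -> Q g]
Qgkk => Qggkk   [Q -> Q g]
Qggkk => Esggkk   [Q -> E s]
Esggkk => lsggkk   [E -> l]

S=>E=>Sk=>Ek=>Skk=>Qkk=>Qgkk=>Qggkk=>Esggkk=>lsggkk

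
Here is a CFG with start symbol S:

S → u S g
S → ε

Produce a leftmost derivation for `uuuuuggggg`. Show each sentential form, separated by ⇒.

S⇒uSg⇒uuSgg⇒uuuSggg⇒uuuuSgggg⇒uuuuuSggggg⇒uuuuuggggg

S ⇒ uSg   [S → u S g]
uSg ⇒ uuSgg   [S → u S g]
uuSgg ⇒ uuuSggg   [S → u S g]
uuuSggg ⇒ uuuuSgggg   [S → u S g]
uuuuSgggg ⇒ uuuuuSggggg   [S → u S g]
uuuuuSggggg ⇒ uuuuuggggg   [S → ε]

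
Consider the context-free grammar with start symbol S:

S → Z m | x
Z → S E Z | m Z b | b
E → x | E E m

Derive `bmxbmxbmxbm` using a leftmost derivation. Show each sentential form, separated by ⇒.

S ⇒ Zm   [S → Z m]
Zm ⇒ SEZm   [Z → S E Z]
SEZm ⇒ ZmEZm   [S → Z m]
ZmEZm ⇒ SEZmEZm   [Z → S E Z]
SEZmEZm ⇒ ZmEZmEZm   [S → Z m]
ZmEZmEZm ⇒ SEZmEZmEZm   [Z → S E Z]
SEZmEZmEZm ⇒ ZmEZmEZmEZm   [S → Z m]
ZmEZmEZmEZm ⇒ bmEZmEZmEZm   [Z → b]
bmEZmEZmEZm ⇒ bmxZmEZmEZm   [E → x]
bmxZmEZmEZm ⇒ bmxbmEZmEZm   [Z → b]
bmxbmEZmEZm ⇒ bmxbmxZmEZm   [E → x]
bmxbmxZmEZm ⇒ bmxbmxbmEZm   [Z → b]
bmxbmxbmEZm ⇒ bmxbmxbmxZm   [E → x]
bmxbmxbmxZm ⇒ bmxbmxbmxbm   [Z → b]

S ⇒ Zm ⇒ SEZm ⇒ ZmEZm ⇒ SEZmEZm ⇒ ZmEZmEZm ⇒ SEZmEZmEZm ⇒ ZmEZmEZmEZm ⇒ bmEZmEZmEZm ⇒ bmxZmEZmEZm ⇒ bmxbmEZmEZm ⇒ bmxbmxZmEZm ⇒ bmxbmxbmEZm ⇒ bmxbmxbmxZm ⇒ bmxbmxbmxbm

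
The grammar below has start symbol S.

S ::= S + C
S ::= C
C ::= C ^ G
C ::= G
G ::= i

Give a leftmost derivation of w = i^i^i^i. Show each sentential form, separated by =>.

S => C => C^G => C^G^G => C^G^G^G => G^G^G^G => i^G^G^G => i^i^G^G => i^i^i^G => i^i^i^i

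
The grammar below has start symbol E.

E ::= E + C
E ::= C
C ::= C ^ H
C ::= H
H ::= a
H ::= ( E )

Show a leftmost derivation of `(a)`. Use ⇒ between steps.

E ⇒ C ⇒ H ⇒ (E) ⇒ (C) ⇒ (H) ⇒ (a)

E ⇒ C   [E ::= C]
C ⇒ H   [C ::= H]
H ⇒ (E)   [H ::= ( E )]
(E) ⇒ (C)   [E ::= C]
(C) ⇒ (H)   [C ::= H]
(H) ⇒ (a)   [H ::= a]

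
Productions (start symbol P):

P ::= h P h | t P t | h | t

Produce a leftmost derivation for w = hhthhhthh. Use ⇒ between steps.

P ⇒ hPh   [P ::= h P h]
hPh ⇒ hhPhh   [P ::= h P h]
hhPhh ⇒ hhtPthh   [P ::= t P t]
hhtPthh ⇒ hhthPhthh   [P ::= h P h]
hhthPhthh ⇒ hhthhhthh   [P ::= h]

P ⇒ hPh ⇒ hhPhh ⇒ hhtPthh ⇒ hhthPhthh ⇒ hhthhhthh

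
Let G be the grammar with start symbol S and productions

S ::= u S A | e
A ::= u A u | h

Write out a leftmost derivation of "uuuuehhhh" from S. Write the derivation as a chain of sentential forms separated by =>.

S=>uSA=>uuSAA=>uuuSAAA=>uuuuSAAAA=>uuuueAAAA=>uuuuehAAA=>uuuuehhAA=>uuuuehhhA=>uuuuehhhh

S => uSA   [S ::= u S A]
uSA => uuSAA   [S ::= u S A]
uuSAA => uuuSAAA   [S ::= u S A]
uuuSAAA => uuuuSAAAA   [S ::= u S A]
uuuuSAAAA => uuuueAAAA   [S ::= e]
uuuueAAAA => uuuuehAAA   [A ::= h]
uuuuehAAA => uuuuehhAA   [A ::= h]
uuuuehhAA => uuuuehhhA   [A ::= h]
uuuuehhhA => uuuuehhhh   [A ::= h]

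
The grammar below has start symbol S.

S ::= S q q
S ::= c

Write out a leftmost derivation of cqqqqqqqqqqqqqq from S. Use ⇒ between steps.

S ⇒ Sqq   [S ::= S q q]
Sqq ⇒ Sqqqq   [S ::= S q q]
Sqqqq ⇒ Sqqqqqq   [S ::= S q q]
Sqqqqqq ⇒ Sqqqqqqqq   [S ::= S q q]
Sqqqqqqqq ⇒ Sqqqqqqqqqq   [S ::= S q q]
Sqqqqqqqqqq ⇒ Sqqqqqqqqqqqq   [S ::= S q q]
Sqqqqqqqqqqqq ⇒ Sqqqqqqqqqqqqqq   [S ::= S q q]
Sqqqqqqqqqqqqqq ⇒ cqqqqqqqqqqqqqq   [S ::= c]

S ⇒ Sqq ⇒ Sqqqq ⇒ Sqqqqqq ⇒ Sqqqqqqqq ⇒ Sqqqqqqqqqq ⇒ Sqqqqqqqqqqqq ⇒ Sqqqqqqqqqqqqqq ⇒ cqqqqqqqqqqqqqq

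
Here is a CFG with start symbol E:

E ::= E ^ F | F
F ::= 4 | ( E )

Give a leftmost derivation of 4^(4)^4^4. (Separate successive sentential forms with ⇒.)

E ⇒ E^F ⇒ E^F^F ⇒ E^F^F^F ⇒ F^F^F^F ⇒ 4^F^F^F ⇒ 4^(E)^F^F ⇒ 4^(F)^F^F ⇒ 4^(4)^F^F ⇒ 4^(4)^4^F ⇒ 4^(4)^4^4

E ⇒ E^F   [E ::= E ^ F]
E^F ⇒ E^F^F   [E ::= E ^ F]
E^F^F ⇒ E^F^F^F   [E ::= E ^ F]
E^F^F^F ⇒ F^F^F^F   [E ::= F]
F^F^F^F ⇒ 4^F^F^F   [F ::= 4]
4^F^F^F ⇒ 4^(E)^F^F   [F ::= ( E )]
4^(E)^F^F ⇒ 4^(F)^F^F   [E ::= F]
4^(F)^F^F ⇒ 4^(4)^F^F   [F ::= 4]
4^(4)^F^F ⇒ 4^(4)^4^F   [F ::= 4]
4^(4)^4^F ⇒ 4^(4)^4^4   [F ::= 4]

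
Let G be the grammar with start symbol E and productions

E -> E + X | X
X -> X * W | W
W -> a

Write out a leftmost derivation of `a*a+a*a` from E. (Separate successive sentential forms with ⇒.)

E ⇒ E+X ⇒ X+X ⇒ X*W+X ⇒ W*W+X ⇒ a*W+X ⇒ a*a+X ⇒ a*a+X*W ⇒ a*a+W*W ⇒ a*a+a*W ⇒ a*a+a*a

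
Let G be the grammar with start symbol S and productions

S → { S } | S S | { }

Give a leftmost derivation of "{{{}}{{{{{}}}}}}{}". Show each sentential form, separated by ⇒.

S⇒SS⇒{S}S⇒{SS}S⇒{{S}S}S⇒{{{}}S}S⇒{{{}}{S}}S⇒{{{}}{{S}}}S⇒{{{}}{{{S}}}}S⇒{{{}}{{{{S}}}}}S⇒{{{}}{{{{{}}}}}}S⇒{{{}}{{{{{}}}}}}{}

S ⇒ SS   [S → S S]
SS ⇒ {S}S   [S → { S }]
{S}S ⇒ {SS}S   [S → S S]
{SS}S ⇒ {{S}S}S   [S → { S }]
{{S}S}S ⇒ {{{}}S}S   [S → { }]
{{{}}S}S ⇒ {{{}}{S}}S   [S → { S }]
{{{}}{S}}S ⇒ {{{}}{{S}}}S   [S → { S }]
{{{}}{{S}}}S ⇒ {{{}}{{{S}}}}S   [S → { S }]
{{{}}{{{S}}}}S ⇒ {{{}}{{{{S}}}}}S   [S → { S }]
{{{}}{{{{S}}}}}S ⇒ {{{}}{{{{{}}}}}}S   [S → { }]
{{{}}{{{{{}}}}}}S ⇒ {{{}}{{{{{}}}}}}{}   [S → { }]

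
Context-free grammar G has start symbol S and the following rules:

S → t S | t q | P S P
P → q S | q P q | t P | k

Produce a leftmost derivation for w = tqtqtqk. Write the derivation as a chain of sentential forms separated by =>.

S => PSP => tPSP => tqSSP => tqtqSP => tqtqtqP => tqtqtqk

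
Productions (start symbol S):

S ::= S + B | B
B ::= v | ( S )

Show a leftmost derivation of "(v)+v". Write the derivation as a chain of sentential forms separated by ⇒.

S ⇒ S+B   [S ::= S + B]
S+B ⇒ B+B   [S ::= B]
B+B ⇒ (S)+B   [B ::= ( S )]
(S)+B ⇒ (B)+B   [S ::= B]
(B)+B ⇒ (v)+B   [B ::= v]
(v)+B ⇒ (v)+v   [B ::= v]

S ⇒ S+B ⇒ B+B ⇒ (S)+B ⇒ (B)+B ⇒ (v)+B ⇒ (v)+v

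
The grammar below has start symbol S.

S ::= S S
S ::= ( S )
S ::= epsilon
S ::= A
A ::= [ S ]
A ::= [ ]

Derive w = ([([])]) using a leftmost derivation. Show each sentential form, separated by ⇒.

S ⇒ SS ⇒ SSS ⇒ (S)SS ⇒ (SS)SS ⇒ (AS)SS ⇒ ([S]S)SS ⇒ ([(S)]S)SS ⇒ ([(SS)]S)SS ⇒ ([(AS)]S)SS ⇒ ([([]S)]S)SS ⇒ ([([])]S)SS ⇒ ([([])])SS ⇒ ([([])])S ⇒ ([([])])

S ⇒ SS   [S ::= S S]
SS ⇒ SSS   [S ::= S S]
SSS ⇒ (S)SS   [S ::= ( S )]
(S)SS ⇒ (SS)SS   [S ::= S S]
(SS)SS ⇒ (AS)SS   [S ::= A]
(AS)SS ⇒ ([S]S)SS   [A ::= [ S ]]
([S]S)SS ⇒ ([(S)]S)SS   [S ::= ( S )]
([(S)]S)SS ⇒ ([(SS)]S)SS   [S ::= S S]
([(SS)]S)SS ⇒ ([(AS)]S)SS   [S ::= A]
([(AS)]S)SS ⇒ ([([]S)]S)SS   [A ::= [ ]]
([([]S)]S)SS ⇒ ([([])]S)SS   [S ::= epsilon]
([([])]S)SS ⇒ ([([])])SS   [S ::= epsilon]
([([])])SS ⇒ ([([])])S   [S ::= epsilon]
([([])])S ⇒ ([([])])   [S ::= epsilon]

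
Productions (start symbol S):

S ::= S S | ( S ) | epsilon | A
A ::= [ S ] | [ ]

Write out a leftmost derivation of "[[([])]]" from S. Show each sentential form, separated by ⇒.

S ⇒ A ⇒ [S] ⇒ [A] ⇒ [[S]] ⇒ [[(S)]] ⇒ [[(A)]] ⇒ [[([S])]] ⇒ [[([])]]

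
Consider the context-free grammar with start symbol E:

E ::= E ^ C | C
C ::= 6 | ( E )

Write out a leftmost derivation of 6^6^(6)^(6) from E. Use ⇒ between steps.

E ⇒ E^C ⇒ E^C^C ⇒ E^C^C^C ⇒ C^C^C^C ⇒ 6^C^C^C ⇒ 6^6^C^C ⇒ 6^6^(E)^C ⇒ 6^6^(C)^C ⇒ 6^6^(6)^C ⇒ 6^6^(6)^(E) ⇒ 6^6^(6)^(C) ⇒ 6^6^(6)^(6)

E ⇒ E^C   [E ::= E ^ C]
E^C ⇒ E^C^C   [E ::= E ^ C]
E^C^C ⇒ E^C^C^C   [E ::= E ^ C]
E^C^C^C ⇒ C^C^C^C   [E ::= C]
C^C^C^C ⇒ 6^C^C^C   [C ::= 6]
6^C^C^C ⇒ 6^6^C^C   [C ::= 6]
6^6^C^C ⇒ 6^6^(E)^C   [C ::= ( E )]
6^6^(E)^C ⇒ 6^6^(C)^C   [E ::= C]
6^6^(C)^C ⇒ 6^6^(6)^C   [C ::= 6]
6^6^(6)^C ⇒ 6^6^(6)^(E)   [C ::= ( E )]
6^6^(6)^(E) ⇒ 6^6^(6)^(C)   [E ::= C]
6^6^(6)^(C) ⇒ 6^6^(6)^(6)   [C ::= 6]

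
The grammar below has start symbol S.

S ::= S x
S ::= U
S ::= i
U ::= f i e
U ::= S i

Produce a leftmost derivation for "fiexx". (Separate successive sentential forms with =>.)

S => Sx => Sxx => Uxx => fiexx

S => Sx   [S ::= S x]
Sx => Sxx   [S ::= S x]
Sxx => Uxx   [S ::= U]
Uxx => fiexx   [U ::= f i e]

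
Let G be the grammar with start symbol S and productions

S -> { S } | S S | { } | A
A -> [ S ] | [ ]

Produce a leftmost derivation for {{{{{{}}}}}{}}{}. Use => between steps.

S=>SS=>{S}S=>{SS}S=>{{S}S}S=>{{{S}}S}S=>{{{{S}}}S}S=>{{{{{S}}}}S}S=>{{{{{{}}}}}S}S=>{{{{{{}}}}}{}}S=>{{{{{{}}}}}{}}{}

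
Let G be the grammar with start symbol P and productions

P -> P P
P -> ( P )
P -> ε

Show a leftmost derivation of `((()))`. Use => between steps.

P => (P) => ((P)) => ((PP)) => (((P)P)) => ((()P)) => ((()))

P => (P)   [P -> ( P )]
(P) => ((P))   [P -> ( P )]
((P)) => ((PP))   [P -> P P]
((PP)) => (((P)P))   [P -> ( P )]
(((P)P)) => ((()P))   [P -> ε]
((()P)) => ((()))   [P -> ε]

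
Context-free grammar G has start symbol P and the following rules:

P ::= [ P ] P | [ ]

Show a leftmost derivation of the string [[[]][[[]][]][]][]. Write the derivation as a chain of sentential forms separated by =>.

P => [P]P => [[P]P]P => [[[]]P]P => [[[]][P]P]P => [[[]][[P]P]P]P => [[[]][[[]]P]P]P => [[[]][[[]][]]P]P => [[[]][[[]][]][]]P => [[[]][[[]][]][]][]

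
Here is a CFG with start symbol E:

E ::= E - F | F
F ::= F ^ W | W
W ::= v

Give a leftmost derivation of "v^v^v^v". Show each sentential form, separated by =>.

E => F   [E ::= F]
F => F^W   [F ::= F ^ W]
F^W => F^W^W   [F ::= F ^ W]
F^W^W => F^W^W^W   [F ::= F ^ W]
F^W^W^W => W^W^W^W   [F ::= W]
W^W^W^W => v^W^W^W   [W ::= v]
v^W^W^W => v^v^W^W   [W ::= v]
v^v^W^W => v^v^v^W   [W ::= v]
v^v^v^W => v^v^v^v   [W ::= v]

E => F => F^W => F^W^W => F^W^W^W => W^W^W^W => v^W^W^W => v^v^W^W => v^v^v^W => v^v^v^v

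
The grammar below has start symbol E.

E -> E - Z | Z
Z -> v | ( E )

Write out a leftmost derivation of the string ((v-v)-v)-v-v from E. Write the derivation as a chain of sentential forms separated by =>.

E => E-Z => E-Z-Z => Z-Z-Z => (E)-Z-Z => (E-Z)-Z-Z => (Z-Z)-Z-Z => ((E)-Z)-Z-Z => ((E-Z)-Z)-Z-Z => ((Z-Z)-Z)-Z-Z => ((v-Z)-Z)-Z-Z => ((v-v)-Z)-Z-Z => ((v-v)-v)-Z-Z => ((v-v)-v)-v-Z => ((v-v)-v)-v-v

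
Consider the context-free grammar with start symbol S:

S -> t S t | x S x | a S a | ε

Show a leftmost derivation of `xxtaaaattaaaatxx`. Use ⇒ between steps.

S⇒xSx⇒xxSxx⇒xxtStxx⇒xxtaSatxx⇒xxtaaSaatxx⇒xxtaaaSaaatxx⇒xxtaaaaSaaaatxx⇒xxtaaaatStaaaatxx⇒xxtaaaattaaaatxx

S ⇒ xSx   [S -> x S x]
xSx ⇒ xxSxx   [S -> x S x]
xxSxx ⇒ xxtStxx   [S -> t S t]
xxtStxx ⇒ xxtaSatxx   [S -> a S a]
xxtaSatxx ⇒ xxtaaSaatxx   [S -> a S a]
xxtaaSaatxx ⇒ xxtaaaSaaatxx   [S -> a S a]
xxtaaaSaaatxx ⇒ xxtaaaaSaaaatxx   [S -> a S a]
xxtaaaaSaaaatxx ⇒ xxtaaaatStaaaatxx   [S -> t S t]
xxtaaaatStaaaatxx ⇒ xxtaaaattaaaatxx   [S -> ε]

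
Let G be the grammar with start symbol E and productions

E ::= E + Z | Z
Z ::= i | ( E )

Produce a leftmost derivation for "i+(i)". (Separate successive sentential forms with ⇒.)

E ⇒ E+Z   [E ::= E + Z]
E+Z ⇒ Z+Z   [E ::= Z]
Z+Z ⇒ i+Z   [Z ::= i]
i+Z ⇒ i+(E)   [Z ::= ( E )]
i+(E) ⇒ i+(Z)   [E ::= Z]
i+(Z) ⇒ i+(i)   [Z ::= i]

E ⇒ E+Z ⇒ Z+Z ⇒ i+Z ⇒ i+(E) ⇒ i+(Z) ⇒ i+(i)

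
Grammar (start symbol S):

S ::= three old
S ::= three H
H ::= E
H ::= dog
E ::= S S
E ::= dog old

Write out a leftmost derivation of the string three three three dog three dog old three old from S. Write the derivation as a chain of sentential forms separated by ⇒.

S ⇒ three H   [S ::= three H]
three H ⇒ three E   [H ::= E]
three E ⇒ three S S   [E ::= S S]
three S S ⇒ three three H S   [S ::= three H]
three three H S ⇒ three three E S   [H ::= E]
three three E S ⇒ three three S S S   [E ::= S S]
three three S S S ⇒ three three three H S S   [S ::= three H]
three three three H S S ⇒ three three three dog S S   [H ::= dog]
three three three dog S S ⇒ three three three dog three H S   [S ::= three H]
three three three dog three H S ⇒ three three three dog three E S   [H ::= E]
three three three dog three E S ⇒ three three three dog three dog old S   [E ::= dog old]
three three three dog three dog old S ⇒ three three three dog three dog old three old   [S ::= three old]

S ⇒ three H ⇒ three E ⇒ three S S ⇒ three three H S ⇒ three three E S ⇒ three three S S S ⇒ three three three H S S ⇒ three three three dog S S ⇒ three three three dog three H S ⇒ three three three dog three E S ⇒ three three three dog three dog old S ⇒ three three three dog three dog old three old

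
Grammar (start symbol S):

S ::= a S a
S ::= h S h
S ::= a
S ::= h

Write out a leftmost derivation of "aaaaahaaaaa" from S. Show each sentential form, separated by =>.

S => aSa => aaSaa => aaaSaaa => aaaaSaaaa => aaaaaSaaaaa => aaaaahaaaaa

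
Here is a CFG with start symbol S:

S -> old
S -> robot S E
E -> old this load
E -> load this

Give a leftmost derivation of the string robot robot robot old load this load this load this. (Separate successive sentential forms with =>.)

S => robot S E => robot robot S E E => robot robot robot S E E E => robot robot robot old E E E => robot robot robot old load this E E => robot robot robot old load this load this E => robot robot robot old load this load this load this

S => robot S E   [S -> robot S E]
robot S E => robot robot S E E   [S -> robot S E]
robot robot S E E => robot robot robot S E E E   [S -> robot S E]
robot robot robot S E E E => robot robot robot old E E E   [S -> old]
robot robot robot old E E E => robot robot robot old load this E E   [E -> load this]
robot robot robot old load this E E => robot robot robot old load this load this E   [E -> load this]
robot robot robot old load this load this E => robot robot robot old load this load this load this   [E -> load this]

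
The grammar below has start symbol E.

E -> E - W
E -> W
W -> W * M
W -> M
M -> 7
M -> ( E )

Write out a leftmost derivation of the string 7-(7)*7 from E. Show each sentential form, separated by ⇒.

E⇒E-W⇒W-W⇒M-W⇒7-W⇒7-W*M⇒7-M*M⇒7-(E)*M⇒7-(W)*M⇒7-(M)*M⇒7-(7)*M⇒7-(7)*7

E ⇒ E-W   [E -> E - W]
E-W ⇒ W-W   [E -> W]
W-W ⇒ M-W   [W -> M]
M-W ⇒ 7-W   [M -> 7]
7-W ⇒ 7-W*M   [W -> W * M]
7-W*M ⇒ 7-M*M   [W -> M]
7-M*M ⇒ 7-(E)*M   [M -> ( E )]
7-(E)*M ⇒ 7-(W)*M   [E -> W]
7-(W)*M ⇒ 7-(M)*M   [W -> M]
7-(M)*M ⇒ 7-(7)*M   [M -> 7]
7-(7)*M ⇒ 7-(7)*7   [M -> 7]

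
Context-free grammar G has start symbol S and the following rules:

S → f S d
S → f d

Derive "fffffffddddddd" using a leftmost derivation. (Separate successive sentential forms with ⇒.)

S ⇒ fSd ⇒ ffSdd ⇒ fffSddd ⇒ ffffSdddd ⇒ fffffSddddd ⇒ ffffffSdddddd ⇒ fffffffddddddd

S ⇒ fSd   [S → f S d]
fSd ⇒ ffSdd   [S → f S d]
ffSdd ⇒ fffSddd   [S → f S d]
fffSddd ⇒ ffffSdddd   [S → f S d]
ffffSdddd ⇒ fffffSddddd   [S → f S d]
fffffSddddd ⇒ ffffffSdddddd   [S → f S d]
ffffffSdddddd ⇒ fffffffddddddd   [S → f d]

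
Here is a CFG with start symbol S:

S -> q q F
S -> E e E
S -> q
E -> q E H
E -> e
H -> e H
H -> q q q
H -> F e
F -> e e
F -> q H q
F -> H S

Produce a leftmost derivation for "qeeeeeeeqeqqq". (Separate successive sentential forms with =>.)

S => EeE => qEHeE => qeHeE => qeeHeE => qeeeHeE => qeeeFeeE => qeeeeeeeE => qeeeeeeeqEH => qeeeeeeeqeH => qeeeeeeeqeqqq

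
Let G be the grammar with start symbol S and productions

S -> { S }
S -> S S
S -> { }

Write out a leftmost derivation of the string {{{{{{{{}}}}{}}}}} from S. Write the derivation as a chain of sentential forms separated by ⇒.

S ⇒ {S} ⇒ {{S}} ⇒ {{{S}}} ⇒ {{{{S}}}} ⇒ {{{{SS}}}} ⇒ {{{{{S}S}}}} ⇒ {{{{{{S}}S}}}} ⇒ {{{{{{{S}}}S}}}} ⇒ {{{{{{{{}}}}S}}}} ⇒ {{{{{{{{}}}}{}}}}}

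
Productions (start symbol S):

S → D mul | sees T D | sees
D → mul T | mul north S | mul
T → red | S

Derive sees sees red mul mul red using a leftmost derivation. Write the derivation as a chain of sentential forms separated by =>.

S => sees T D => sees S D => sees sees T D D => sees sees red D D => sees sees red mul D => sees sees red mul mul T => sees sees red mul mul red

S => sees T D   [S → sees T D]
sees T D => sees S D   [T → S]
sees S D => sees sees T D D   [S → sees T D]
sees sees T D D => sees sees red D D   [T → red]
sees sees red D D => sees sees red mul D   [D → mul]
sees sees red mul D => sees sees red mul mul T   [D → mul T]
sees sees red mul mul T => sees sees red mul mul red   [T → red]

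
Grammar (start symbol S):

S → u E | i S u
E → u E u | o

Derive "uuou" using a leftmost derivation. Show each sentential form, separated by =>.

S => uE => uuEu => uuou

S => uE   [S → u E]
uE => uuEu   [E → u E u]
uuEu => uuou   [E → o]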